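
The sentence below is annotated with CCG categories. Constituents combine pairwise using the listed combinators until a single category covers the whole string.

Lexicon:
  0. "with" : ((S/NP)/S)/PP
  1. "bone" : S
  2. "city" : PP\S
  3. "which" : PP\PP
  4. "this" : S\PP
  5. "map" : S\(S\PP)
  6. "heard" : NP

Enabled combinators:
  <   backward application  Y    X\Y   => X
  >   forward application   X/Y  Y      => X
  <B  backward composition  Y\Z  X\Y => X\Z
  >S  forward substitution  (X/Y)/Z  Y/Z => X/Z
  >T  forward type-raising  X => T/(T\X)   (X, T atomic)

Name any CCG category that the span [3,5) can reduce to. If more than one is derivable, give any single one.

[0,7] S   >
  [0,6] S/NP   >
    [0,3] (S/NP)/S   >
      [0,1] "with" : ((S/NP)/S)/PP
      [1,3] PP   >
        [1,2] PP/(PP\S)   >T
          [1,2] "bone" : S
        [2,3] "city" : PP\S
    [3,6] S   <
      [3,5] S\PP   <B
        [3,4] "which" : PP\PP
        [4,5] "this" : S\PP
      [5,6] "map" : S\(S\PP)
  [6,7] "heard" : NP

S\PP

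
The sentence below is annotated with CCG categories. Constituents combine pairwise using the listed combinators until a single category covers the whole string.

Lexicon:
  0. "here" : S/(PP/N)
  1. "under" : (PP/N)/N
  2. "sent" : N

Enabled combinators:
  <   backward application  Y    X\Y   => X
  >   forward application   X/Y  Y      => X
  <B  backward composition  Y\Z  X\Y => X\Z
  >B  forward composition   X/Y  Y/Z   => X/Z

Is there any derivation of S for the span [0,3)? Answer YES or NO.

[0,3] S   >
  [0,2] S/N   >B
    [0,1] "here" : S/(PP/N)
    [1,2] "under" : (PP/N)/N
  [2,3] "sent" : N

YES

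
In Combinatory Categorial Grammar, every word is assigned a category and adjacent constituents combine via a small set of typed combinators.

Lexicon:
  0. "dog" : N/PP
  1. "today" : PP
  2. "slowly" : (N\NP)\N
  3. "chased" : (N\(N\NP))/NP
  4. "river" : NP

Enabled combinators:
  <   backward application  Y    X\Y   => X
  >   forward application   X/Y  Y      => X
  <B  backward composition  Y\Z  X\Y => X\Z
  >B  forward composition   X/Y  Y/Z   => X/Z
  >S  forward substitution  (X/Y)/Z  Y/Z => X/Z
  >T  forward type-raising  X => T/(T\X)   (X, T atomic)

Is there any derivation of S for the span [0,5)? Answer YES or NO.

NO

N/PP PP (N\NP)\N (N\(N\NP))/NP NP
CKY chart[0,5] = {N, N/(N\N), NP/(NP\N), PP/(PP\N), S/(S\N)}; S ∉ chart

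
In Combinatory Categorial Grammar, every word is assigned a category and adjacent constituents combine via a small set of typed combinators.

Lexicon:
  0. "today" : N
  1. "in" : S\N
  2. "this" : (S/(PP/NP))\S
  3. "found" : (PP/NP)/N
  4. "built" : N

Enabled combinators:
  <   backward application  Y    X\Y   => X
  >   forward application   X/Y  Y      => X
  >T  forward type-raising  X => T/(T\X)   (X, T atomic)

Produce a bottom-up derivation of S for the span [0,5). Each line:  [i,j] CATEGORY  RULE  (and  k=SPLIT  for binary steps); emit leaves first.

[0,1] N  lex  "today"
[0,1] S/(S\N)  >T
[1,2] S\N  lex  "in"
[0,2] S  >  k=1
[2,3] (S/(PP/NP))\S  lex  "this"
[0,3] S/(PP/NP)  <  k=2
[3,4] (PP/NP)/N  lex  "found"
[4,5] N  lex  "built"
[3,5] PP/NP  >  k=4
[0,5] S  >  k=3

[0,5] S   >
  [0,3] S/(PP/NP)   <
    [0,2] S   >
      [0,1] S/(S\N)   >T
        [0,1] "today" : N
      [1,2] "in" : S\N
    [2,3] "this" : (S/(PP/NP))\S
  [3,5] PP/NP   >
    [3,4] "found" : (PP/NP)/N
    [4,5] "built" : N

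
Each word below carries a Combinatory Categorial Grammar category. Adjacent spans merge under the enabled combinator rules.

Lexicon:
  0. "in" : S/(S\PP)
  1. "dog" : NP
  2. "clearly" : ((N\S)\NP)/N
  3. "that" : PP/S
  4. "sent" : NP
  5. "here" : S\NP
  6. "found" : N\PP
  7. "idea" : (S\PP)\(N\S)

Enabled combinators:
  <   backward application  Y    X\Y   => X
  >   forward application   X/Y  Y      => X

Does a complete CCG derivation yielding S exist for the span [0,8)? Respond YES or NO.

YES

[0,8] S   >
  [0,1] "in" : S/(S\PP)
  [1,8] S\PP   <
    [1,7] N\S   <
      [1,2] "dog" : NP
      [2,7] (N\S)\NP   >
        [2,3] "clearly" : ((N\S)\NP)/N
        [3,7] N   <
          [3,6] PP   >
            [3,4] "that" : PP/S
            [4,6] S   <
              [4,5] "sent" : NP
              [5,6] "here" : S\NP
          [6,7] "found" : N\PP
    [7,8] "idea" : (S\PP)\(N\S)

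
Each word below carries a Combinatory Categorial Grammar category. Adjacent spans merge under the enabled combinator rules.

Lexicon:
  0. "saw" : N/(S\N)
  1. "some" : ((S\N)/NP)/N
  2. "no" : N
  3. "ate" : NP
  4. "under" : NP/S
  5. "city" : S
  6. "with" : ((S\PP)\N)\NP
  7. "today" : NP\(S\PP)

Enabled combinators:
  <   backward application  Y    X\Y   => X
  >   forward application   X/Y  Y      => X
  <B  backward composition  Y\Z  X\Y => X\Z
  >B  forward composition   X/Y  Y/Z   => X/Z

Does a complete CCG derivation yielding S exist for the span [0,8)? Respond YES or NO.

N/(S\N) ((S\N)/NP)/N N NP NP/S S ((S\PP)\N)\NP NP\(S\PP)
CKY chart[0,8] = {NP}; S ∉ chart

NO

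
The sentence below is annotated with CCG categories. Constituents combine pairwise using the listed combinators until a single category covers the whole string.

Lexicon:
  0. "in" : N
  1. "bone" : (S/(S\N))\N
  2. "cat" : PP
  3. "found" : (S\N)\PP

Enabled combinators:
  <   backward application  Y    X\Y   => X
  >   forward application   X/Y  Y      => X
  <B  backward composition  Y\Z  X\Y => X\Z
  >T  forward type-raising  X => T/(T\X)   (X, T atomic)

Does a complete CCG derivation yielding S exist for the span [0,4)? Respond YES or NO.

[0,4] S   >
  [0,2] S/(S\N)   <
    [0,1] "in" : N
    [1,2] "bone" : (S/(S\N))\N
  [2,4] S\N   <
    [2,3] "cat" : PP
    [3,4] "found" : (S\N)\PP

YES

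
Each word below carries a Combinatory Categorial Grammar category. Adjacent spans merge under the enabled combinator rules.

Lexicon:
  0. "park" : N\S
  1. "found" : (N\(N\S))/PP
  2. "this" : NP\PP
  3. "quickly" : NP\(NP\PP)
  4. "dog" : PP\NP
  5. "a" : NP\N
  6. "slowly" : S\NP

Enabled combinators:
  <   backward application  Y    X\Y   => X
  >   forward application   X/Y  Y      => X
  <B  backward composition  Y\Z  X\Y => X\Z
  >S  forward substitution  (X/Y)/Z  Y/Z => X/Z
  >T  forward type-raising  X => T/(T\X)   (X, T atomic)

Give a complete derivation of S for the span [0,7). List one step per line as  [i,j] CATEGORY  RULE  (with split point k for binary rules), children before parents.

[0,1] N\S  lex  "park"
[1,2] (N\(N\S))/PP  lex  "found"
[2,3] NP\PP  lex  "this"
[3,4] NP\(NP\PP)  lex  "quickly"
[2,4] NP  <  k=3
[4,5] PP\NP  lex  "dog"
[2,5] PP  <  k=4
[1,5] N\(N\S)  >  k=2
[0,5] N  <  k=1
[5,6] NP\N  lex  "a"
[6,7] S\NP  lex  "slowly"
[5,7] S\N  <B  k=6
[0,7] S  <  k=5

[0,7] S   <
  [0,5] N   <
    [0,1] "park" : N\S
    [1,5] N\(N\S)   >
      [1,2] "found" : (N\(N\S))/PP
      [2,5] PP   <
        [2,4] NP   <
          [2,3] "this" : NP\PP
          [3,4] "quickly" : NP\(NP\PP)
        [4,5] "dog" : PP\NP
  [5,7] S\N   <B
    [5,6] "a" : NP\N
    [6,7] "slowly" : S\NP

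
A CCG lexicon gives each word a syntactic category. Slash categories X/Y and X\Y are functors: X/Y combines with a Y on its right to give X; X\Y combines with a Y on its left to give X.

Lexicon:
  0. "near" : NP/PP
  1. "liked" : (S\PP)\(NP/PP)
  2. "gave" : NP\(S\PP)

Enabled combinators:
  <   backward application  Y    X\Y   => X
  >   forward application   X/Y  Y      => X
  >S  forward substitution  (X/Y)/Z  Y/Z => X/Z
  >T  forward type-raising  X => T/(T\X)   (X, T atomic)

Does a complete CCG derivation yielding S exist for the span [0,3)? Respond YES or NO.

NO

NP/PP (S\PP)\(NP/PP) NP\(S\PP)
CKY chart[0,3] = {N/(N\NP), NP, NP/(NP\NP), PP/(PP\NP), S/(S\NP)}; S ∉ chart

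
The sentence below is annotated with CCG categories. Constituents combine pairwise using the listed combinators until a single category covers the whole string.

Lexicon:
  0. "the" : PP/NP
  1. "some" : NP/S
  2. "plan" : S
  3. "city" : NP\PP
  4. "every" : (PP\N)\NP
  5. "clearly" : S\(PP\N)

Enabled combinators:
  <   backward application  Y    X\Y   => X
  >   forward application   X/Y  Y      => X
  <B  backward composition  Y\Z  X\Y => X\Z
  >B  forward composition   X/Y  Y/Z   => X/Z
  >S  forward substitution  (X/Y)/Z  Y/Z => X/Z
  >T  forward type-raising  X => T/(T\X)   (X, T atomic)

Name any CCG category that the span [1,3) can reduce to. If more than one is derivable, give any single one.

[0,6] S   <
  [0,3] PP   >
    [0,1] "the" : PP/NP
    [1,3] NP   >
      [1,2] "some" : NP/S
      [2,3] "plan" : S
  [3,6] S\PP   <B
    [3,4] "city" : NP\PP
    [4,6] S\NP   <B
      [4,5] "every" : (PP\N)\NP
      [5,6] "clearly" : S\(PP\N)

NP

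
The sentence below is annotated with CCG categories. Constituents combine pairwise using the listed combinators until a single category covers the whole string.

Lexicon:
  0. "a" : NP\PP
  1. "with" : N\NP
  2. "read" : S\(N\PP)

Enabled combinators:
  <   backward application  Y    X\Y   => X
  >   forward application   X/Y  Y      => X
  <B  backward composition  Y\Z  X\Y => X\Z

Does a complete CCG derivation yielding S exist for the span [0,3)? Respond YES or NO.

YES

[0,3] S   <
  [0,2] N\PP   <B
    [0,1] "a" : NP\PP
    [1,2] "with" : N\NP
  [2,3] "read" : S\(N\PP)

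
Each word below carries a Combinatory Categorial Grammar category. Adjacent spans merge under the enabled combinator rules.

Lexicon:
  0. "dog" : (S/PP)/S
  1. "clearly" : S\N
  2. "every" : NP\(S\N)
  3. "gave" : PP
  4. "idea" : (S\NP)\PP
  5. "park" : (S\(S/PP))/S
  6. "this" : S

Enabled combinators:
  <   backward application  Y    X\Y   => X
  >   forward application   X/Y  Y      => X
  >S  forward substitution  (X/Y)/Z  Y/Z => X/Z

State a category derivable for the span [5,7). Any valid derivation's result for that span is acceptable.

[0,7] S   <
  [0,5] S/PP   >
    [0,1] "dog" : (S/PP)/S
    [1,5] S   <
      [1,3] NP   <
        [1,2] "clearly" : S\N
        [2,3] "every" : NP\(S\N)
      [3,5] S\NP   <
        [3,4] "gave" : PP
        [4,5] "idea" : (S\NP)\PP
  [5,7] S\(S/PP)   >
    [5,6] "park" : (S\(S/PP))/S
    [6,7] "this" : S

S\(S/PP)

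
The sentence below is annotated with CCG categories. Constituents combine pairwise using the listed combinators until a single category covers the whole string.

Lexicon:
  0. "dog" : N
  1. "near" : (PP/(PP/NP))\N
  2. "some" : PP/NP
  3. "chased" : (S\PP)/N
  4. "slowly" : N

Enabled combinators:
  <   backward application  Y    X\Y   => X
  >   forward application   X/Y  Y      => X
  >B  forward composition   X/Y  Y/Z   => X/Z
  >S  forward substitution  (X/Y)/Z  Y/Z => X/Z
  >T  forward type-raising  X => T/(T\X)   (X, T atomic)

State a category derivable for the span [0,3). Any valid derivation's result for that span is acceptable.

PP

[0,5] S   <
  [0,3] PP   >
    [0,2] PP/(PP/NP)   <
      [0,1] "dog" : N
      [1,2] "near" : (PP/(PP/NP))\N
    [2,3] "some" : PP/NP
  [3,5] S\PP   >
    [3,4] "chased" : (S\PP)/N
    [4,5] "slowly" : N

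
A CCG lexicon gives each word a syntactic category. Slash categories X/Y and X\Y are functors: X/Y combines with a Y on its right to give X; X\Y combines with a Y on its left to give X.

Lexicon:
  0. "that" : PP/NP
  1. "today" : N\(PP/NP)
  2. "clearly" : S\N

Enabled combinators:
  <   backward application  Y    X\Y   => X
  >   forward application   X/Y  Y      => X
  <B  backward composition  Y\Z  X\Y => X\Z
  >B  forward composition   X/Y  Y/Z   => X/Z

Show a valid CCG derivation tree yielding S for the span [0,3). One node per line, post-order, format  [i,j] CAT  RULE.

[0,1] PP/NP  lex  "that"
[1,2] N\(PP/NP)  lex  "today"
[0,2] N  <  k=1
[2,3] S\N  lex  "clearly"
[0,3] S  <  k=2

[0,3] S   <
  [0,2] N   <
    [0,1] "that" : PP/NP
    [1,2] "today" : N\(PP/NP)
  [2,3] "clearly" : S\N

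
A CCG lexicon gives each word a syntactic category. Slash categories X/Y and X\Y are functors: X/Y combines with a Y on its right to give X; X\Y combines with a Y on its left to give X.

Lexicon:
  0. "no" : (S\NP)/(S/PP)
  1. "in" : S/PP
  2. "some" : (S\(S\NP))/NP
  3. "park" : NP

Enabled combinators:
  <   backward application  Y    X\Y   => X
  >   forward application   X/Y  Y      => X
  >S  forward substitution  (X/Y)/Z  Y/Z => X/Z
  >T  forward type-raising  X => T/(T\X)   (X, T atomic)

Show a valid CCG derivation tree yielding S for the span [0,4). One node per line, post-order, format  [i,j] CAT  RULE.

[0,1] (S\NP)/(S/PP)  lex  "no"
[1,2] S/PP  lex  "in"
[0,2] S\NP  >  k=1
[2,3] (S\(S\NP))/NP  lex  "some"
[3,4] NP  lex  "park"
[2,4] S\(S\NP)  >  k=3
[0,4] S  <  k=2

[0,4] S   <
  [0,2] S\NP   >
    [0,1] "no" : (S\NP)/(S/PP)
    [1,2] "in" : S/PP
  [2,4] S\(S\NP)   >
    [2,3] "some" : (S\(S\NP))/NP
    [3,4] "park" : NP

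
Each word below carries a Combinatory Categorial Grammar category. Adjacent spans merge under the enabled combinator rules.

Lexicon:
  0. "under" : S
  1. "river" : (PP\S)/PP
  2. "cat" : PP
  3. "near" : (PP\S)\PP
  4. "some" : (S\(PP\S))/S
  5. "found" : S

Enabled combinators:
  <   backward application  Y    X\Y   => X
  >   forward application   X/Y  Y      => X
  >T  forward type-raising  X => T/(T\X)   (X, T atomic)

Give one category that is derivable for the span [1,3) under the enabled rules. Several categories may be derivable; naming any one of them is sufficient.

PP\S

[0,6] S   <
  [0,4] PP\S   <
    [0,3] PP   <
      [0,1] "under" : S
      [1,3] PP\S   >
        [1,2] "river" : (PP\S)/PP
        [2,3] "cat" : PP
    [3,4] "near" : (PP\S)\PP
  [4,6] S\(PP\S)   >
    [4,5] "some" : (S\(PP\S))/S
    [5,6] "found" : S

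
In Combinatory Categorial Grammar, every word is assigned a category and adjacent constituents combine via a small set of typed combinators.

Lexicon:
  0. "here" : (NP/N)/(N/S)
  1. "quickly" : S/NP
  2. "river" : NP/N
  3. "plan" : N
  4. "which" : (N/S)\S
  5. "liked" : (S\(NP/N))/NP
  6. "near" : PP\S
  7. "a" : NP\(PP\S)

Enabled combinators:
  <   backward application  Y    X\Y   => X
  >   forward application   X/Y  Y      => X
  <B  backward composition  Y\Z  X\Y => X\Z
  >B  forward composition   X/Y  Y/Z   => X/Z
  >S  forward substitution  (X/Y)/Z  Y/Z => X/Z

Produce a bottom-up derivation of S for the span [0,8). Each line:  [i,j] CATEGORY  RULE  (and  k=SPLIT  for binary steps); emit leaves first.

[0,1] (NP/N)/(N/S)  lex  "here"
[1,2] S/NP  lex  "quickly"
[2,3] NP/N  lex  "river"
[1,3] S/N  >B  k=2
[3,4] N  lex  "plan"
[1,4] S  >  k=3
[4,5] (N/S)\S  lex  "which"
[1,5] N/S  <  k=4
[0,5] NP/N  >  k=1
[5,6] (S\(NP/N))/NP  lex  "liked"
[6,7] PP\S  lex  "near"
[7,8] NP\(PP\S)  lex  "a"
[6,8] NP  <  k=7
[5,8] S\(NP/N)  >  k=6
[0,8] S  <  k=5

[0,8] S   <
  [0,5] NP/N   >
    [0,1] "here" : (NP/N)/(N/S)
    [1,5] N/S   <
      [1,4] S   >
        [1,3] S/N   >B
          [1,2] "quickly" : S/NP
          [2,3] "river" : NP/N
        [3,4] "plan" : N
      [4,5] "which" : (N/S)\S
  [5,8] S\(NP/N)   >
    [5,6] "liked" : (S\(NP/N))/NP
    [6,8] NP   <
      [6,7] "near" : PP\S
      [7,8] "a" : NP\(PP\S)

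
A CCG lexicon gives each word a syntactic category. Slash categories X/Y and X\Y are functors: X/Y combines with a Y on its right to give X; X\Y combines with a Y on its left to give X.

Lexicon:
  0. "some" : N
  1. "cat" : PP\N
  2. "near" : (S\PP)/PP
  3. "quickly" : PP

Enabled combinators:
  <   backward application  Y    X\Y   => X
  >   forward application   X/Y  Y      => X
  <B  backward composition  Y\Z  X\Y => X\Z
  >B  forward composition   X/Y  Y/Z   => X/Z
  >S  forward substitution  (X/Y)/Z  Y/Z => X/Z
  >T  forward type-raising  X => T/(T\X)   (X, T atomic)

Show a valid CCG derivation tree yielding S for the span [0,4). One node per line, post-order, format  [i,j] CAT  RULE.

[0,1] N  lex  "some"
[0,1] PP/(PP\N)  >T
[1,2] PP\N  lex  "cat"
[0,2] PP  >  k=1
[2,3] (S\PP)/PP  lex  "near"
[3,4] PP  lex  "quickly"
[2,4] S\PP  >  k=3
[0,4] S  <  k=2

[0,4] S   <
  [0,2] PP   >
    [0,1] PP/(PP\N)   >T
      [0,1] "some" : N
    [1,2] "cat" : PP\N
  [2,4] S\PP   >
    [2,3] "near" : (S\PP)/PP
    [3,4] "quickly" : PP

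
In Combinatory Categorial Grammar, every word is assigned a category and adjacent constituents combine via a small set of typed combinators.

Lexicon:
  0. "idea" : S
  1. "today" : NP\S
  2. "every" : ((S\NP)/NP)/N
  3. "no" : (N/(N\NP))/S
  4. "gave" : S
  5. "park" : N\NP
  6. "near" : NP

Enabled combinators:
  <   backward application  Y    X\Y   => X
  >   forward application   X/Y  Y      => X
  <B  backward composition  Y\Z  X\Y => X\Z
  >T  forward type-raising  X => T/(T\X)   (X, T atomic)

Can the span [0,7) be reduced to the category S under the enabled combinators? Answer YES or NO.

[0,7] S   <
  [0,2] NP   <
    [0,1] "idea" : S
    [1,2] "today" : NP\S
  [2,7] S\NP   >
    [2,6] (S\NP)/NP   >
      [2,3] "every" : ((S\NP)/NP)/N
      [3,6] N   >
        [3,5] N/(N\NP)   >
          [3,4] "no" : (N/(N\NP))/S
          [4,5] "gave" : S
        [5,6] "park" : N\NP
    [6,7] "near" : NP

YES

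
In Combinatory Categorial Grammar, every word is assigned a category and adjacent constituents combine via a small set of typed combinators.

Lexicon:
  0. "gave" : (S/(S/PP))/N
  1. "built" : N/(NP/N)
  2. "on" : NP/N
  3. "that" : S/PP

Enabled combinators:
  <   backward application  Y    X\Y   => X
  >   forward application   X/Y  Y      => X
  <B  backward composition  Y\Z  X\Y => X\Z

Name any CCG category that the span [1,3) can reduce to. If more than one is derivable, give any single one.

[0,4] S   >
  [0,3] S/(S/PP)   >
    [0,1] "gave" : (S/(S/PP))/N
    [1,3] N   >
      [1,2] "built" : N/(NP/N)
      [2,3] "on" : NP/N
  [3,4] "that" : S/PP

N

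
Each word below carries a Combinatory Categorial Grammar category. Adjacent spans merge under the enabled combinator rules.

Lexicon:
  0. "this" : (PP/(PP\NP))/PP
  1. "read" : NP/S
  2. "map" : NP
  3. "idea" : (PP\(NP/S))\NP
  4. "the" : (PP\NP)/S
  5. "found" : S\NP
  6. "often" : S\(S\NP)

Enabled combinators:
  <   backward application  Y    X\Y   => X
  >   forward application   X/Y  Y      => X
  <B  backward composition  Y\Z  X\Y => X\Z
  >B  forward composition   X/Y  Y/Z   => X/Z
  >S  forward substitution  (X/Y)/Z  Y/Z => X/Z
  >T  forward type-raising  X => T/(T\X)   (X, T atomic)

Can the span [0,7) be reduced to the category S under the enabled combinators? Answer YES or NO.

(PP/(PP\NP))/PP NP/S NP (PP\(NP/S))\NP (PP\NP)/S S\NP S\(S\NP)
CKY chart[0,7] = {N/(N\PP), NP/(NP\PP), PP, PP/(PP\PP), PP/(S\S), S/(S\PP)}; S ∉ chart

NO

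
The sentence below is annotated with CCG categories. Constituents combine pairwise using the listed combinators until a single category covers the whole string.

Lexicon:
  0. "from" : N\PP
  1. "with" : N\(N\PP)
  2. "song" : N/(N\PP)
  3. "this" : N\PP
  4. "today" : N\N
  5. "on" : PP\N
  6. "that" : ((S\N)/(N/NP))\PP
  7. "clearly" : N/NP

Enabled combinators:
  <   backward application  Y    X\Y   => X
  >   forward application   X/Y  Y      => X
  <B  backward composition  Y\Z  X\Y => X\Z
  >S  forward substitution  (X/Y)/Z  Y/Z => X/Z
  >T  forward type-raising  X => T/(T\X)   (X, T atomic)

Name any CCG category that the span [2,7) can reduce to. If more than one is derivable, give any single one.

(S\N)/(N/NP)

[0,8] S   <
  [0,2] N   <
    [0,1] "from" : N\PP
    [1,2] "with" : N\(N\PP)
  [2,8] S\N   >
    [2,7] (S\N)/(N/NP)   <
      [2,6] PP   <
        [2,5] N   >
          [2,3] "song" : N/(N\PP)
          [3,5] N\PP   <B
            [3,4] "this" : N\PP
            [4,5] "today" : N\N
        [5,6] "on" : PP\N
      [6,7] "that" : ((S\N)/(N/NP))\PP
    [7,8] "clearly" : N/NP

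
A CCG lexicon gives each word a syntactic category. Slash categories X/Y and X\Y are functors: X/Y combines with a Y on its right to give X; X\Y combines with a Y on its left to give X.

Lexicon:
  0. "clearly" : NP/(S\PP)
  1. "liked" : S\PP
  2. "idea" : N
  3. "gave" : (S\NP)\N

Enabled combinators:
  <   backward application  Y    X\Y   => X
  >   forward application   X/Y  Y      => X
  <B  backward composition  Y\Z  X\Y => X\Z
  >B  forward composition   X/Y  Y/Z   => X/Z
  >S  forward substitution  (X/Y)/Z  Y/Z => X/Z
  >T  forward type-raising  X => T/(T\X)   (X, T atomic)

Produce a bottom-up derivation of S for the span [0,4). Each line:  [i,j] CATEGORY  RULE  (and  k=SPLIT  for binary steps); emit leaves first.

[0,1] NP/(S\PP)  lex  "clearly"
[1,2] S\PP  lex  "liked"
[0,2] NP  >  k=1
[2,3] N  lex  "idea"
[3,4] (S\NP)\N  lex  "gave"
[2,4] S\NP  <  k=3
[0,4] S  <  k=2

[0,4] S   <
  [0,2] NP   >
    [0,1] "clearly" : NP/(S\PP)
    [1,2] "liked" : S\PP
  [2,4] S\NP   <
    [2,3] "idea" : N
    [3,4] "gave" : (S\NP)\N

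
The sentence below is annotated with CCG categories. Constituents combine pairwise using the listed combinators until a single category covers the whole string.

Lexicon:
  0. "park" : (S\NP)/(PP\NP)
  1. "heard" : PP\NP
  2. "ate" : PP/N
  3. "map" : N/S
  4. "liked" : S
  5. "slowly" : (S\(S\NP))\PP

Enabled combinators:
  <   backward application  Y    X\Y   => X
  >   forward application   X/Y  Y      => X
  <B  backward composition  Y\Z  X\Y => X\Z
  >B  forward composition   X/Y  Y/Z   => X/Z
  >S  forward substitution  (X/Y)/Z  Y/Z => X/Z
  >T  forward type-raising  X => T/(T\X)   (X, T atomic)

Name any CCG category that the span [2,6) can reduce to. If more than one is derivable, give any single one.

S\(S\NP)

[0,6] S   <
  [0,2] S\NP   >
    [0,1] "park" : (S\NP)/(PP\NP)
    [1,2] "heard" : PP\NP
  [2,6] S\(S\NP)   <
    [2,5] PP   >
      [2,3] "ate" : PP/N
      [3,5] N   >
        [3,4] "map" : N/S
        [4,5] "liked" : S
    [5,6] "slowly" : (S\(S\NP))\PP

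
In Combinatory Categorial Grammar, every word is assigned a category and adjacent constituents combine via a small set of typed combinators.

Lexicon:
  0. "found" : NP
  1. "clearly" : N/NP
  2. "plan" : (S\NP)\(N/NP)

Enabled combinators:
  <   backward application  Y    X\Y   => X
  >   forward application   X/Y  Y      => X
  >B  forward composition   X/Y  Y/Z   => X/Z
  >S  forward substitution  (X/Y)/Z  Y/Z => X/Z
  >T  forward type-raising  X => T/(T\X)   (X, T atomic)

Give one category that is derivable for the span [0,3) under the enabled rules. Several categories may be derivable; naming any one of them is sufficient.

S

[0,3] S   <
  [0,1] "found" : NP
  [1,3] S\NP   <
    [1,2] "clearly" : N/NP
    [2,3] "plan" : (S\NP)\(N/NP)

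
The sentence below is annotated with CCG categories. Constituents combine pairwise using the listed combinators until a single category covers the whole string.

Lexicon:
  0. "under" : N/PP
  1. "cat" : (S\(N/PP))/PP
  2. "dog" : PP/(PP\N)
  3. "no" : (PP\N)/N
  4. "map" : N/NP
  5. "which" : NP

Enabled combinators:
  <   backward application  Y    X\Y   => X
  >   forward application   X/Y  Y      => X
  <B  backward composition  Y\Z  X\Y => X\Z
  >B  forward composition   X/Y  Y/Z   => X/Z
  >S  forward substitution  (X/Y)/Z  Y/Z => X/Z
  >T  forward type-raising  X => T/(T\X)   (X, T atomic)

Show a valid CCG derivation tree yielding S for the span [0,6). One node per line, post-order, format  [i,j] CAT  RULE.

[0,1] N/PP  lex  "under"
[1,2] (S\(N/PP))/PP  lex  "cat"
[2,3] PP/(PP\N)  lex  "dog"
[3,4] (PP\N)/N  lex  "no"
[4,5] N/NP  lex  "map"
[5,6] NP  lex  "which"
[4,6] N  >  k=5
[3,6] PP\N  >  k=4
[2,6] PP  >  k=3
[1,6] S\(N/PP)  >  k=2
[0,6] S  <  k=1

[0,6] S   <
  [0,1] "under" : N/PP
  [1,6] S\(N/PP)   >
    [1,2] "cat" : (S\(N/PP))/PP
    [2,6] PP   >
      [2,3] "dog" : PP/(PP\N)
      [3,6] PP\N   >
        [3,4] "no" : (PP\N)/N
        [4,6] N   >
          [4,5] "map" : N/NP
          [5,6] "which" : NP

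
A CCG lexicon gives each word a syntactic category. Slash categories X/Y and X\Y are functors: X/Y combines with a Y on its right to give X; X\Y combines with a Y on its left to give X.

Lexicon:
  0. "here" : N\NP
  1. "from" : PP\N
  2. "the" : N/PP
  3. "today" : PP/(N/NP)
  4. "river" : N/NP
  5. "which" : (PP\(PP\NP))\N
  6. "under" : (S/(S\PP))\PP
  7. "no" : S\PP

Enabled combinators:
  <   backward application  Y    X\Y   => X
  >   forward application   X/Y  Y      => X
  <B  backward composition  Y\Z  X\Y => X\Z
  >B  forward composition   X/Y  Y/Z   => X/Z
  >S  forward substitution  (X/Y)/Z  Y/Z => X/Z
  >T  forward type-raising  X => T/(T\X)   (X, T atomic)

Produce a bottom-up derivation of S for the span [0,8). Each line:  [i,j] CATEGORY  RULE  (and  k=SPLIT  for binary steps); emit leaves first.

[0,1] N\NP  lex  "here"
[1,2] PP\N  lex  "from"
[0,2] PP\NP  <B  k=1
[2,3] N/PP  lex  "the"
[3,4] PP/(N/NP)  lex  "today"
[4,5] N/NP  lex  "river"
[3,5] PP  >  k=4
[2,5] N  >  k=3
[5,6] (PP\(PP\NP))\N  lex  "which"
[2,6] PP\(PP\NP)  <  k=5
[0,6] PP  <  k=2
[6,7] (S/(S\PP))\PP  lex  "under"
[0,7] S/(S\PP)  <  k=6
[7,8] S\PP  lex  "no"
[0,8] S  >  k=7

[0,8] S   >
  [0,7] S/(S\PP)   <
    [0,6] PP   <
      [0,2] PP\NP   <B
        [0,1] "here" : N\NP
        [1,2] "from" : PP\N
      [2,6] PP\(PP\NP)   <
        [2,5] N   >
          [2,3] "the" : N/PP
          [3,5] PP   >
            [3,4] "today" : PP/(N/NP)
            [4,5] "river" : N/NP
        [5,6] "which" : (PP\(PP\NP))\N
    [6,7] "under" : (S/(S\PP))\PP
  [7,8] "no" : S\PP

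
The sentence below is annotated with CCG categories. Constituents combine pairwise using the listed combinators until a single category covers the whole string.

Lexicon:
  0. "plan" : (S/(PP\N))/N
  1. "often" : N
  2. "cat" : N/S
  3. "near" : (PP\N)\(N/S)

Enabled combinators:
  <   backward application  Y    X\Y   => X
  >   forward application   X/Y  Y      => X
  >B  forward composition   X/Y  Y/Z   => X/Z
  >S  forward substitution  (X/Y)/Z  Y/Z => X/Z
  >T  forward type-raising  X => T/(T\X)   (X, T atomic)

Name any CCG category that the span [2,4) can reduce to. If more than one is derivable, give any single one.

[0,4] S   >
  [0,2] S/(PP\N)   >
    [0,1] "plan" : (S/(PP\N))/N
    [1,2] "often" : N
  [2,4] PP\N   <
    [2,3] "cat" : N/S
    [3,4] "near" : (PP\N)\(N/S)

PP\N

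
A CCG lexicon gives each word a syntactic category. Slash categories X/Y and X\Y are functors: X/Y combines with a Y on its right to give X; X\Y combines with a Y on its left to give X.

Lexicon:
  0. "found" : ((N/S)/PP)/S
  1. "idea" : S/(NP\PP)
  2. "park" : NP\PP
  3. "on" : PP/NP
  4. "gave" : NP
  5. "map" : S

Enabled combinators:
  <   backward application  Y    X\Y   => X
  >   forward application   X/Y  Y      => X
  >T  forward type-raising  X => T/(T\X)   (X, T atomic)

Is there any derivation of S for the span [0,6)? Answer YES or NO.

((N/S)/PP)/S S/(NP\PP) NP\PP PP/NP NP S
CKY chart[0,6] = {N, N/(N\N), NP/(NP\N), PP/(PP\N), S/(S\N)}; S ∉ chart

NO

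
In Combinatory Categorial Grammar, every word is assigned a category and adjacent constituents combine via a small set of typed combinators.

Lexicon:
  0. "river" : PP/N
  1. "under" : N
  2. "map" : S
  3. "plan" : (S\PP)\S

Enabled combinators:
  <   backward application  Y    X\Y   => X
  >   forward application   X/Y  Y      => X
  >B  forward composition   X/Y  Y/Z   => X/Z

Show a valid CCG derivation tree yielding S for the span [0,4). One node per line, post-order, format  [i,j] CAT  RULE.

[0,4] S   <
  [0,2] PP   >
    [0,1] "river" : PP/N
    [1,2] "under" : N
  [2,4] S\PP   <
    [2,3] "map" : S
    [3,4] "plan" : (S\PP)\S

[0,1] PP/N  lex  "river"
[1,2] N  lex  "under"
[0,2] PP  >  k=1
[2,3] S  lex  "map"
[3,4] (S\PP)\S  lex  "plan"
[2,4] S\PP  <  k=3
[0,4] S  <  k=2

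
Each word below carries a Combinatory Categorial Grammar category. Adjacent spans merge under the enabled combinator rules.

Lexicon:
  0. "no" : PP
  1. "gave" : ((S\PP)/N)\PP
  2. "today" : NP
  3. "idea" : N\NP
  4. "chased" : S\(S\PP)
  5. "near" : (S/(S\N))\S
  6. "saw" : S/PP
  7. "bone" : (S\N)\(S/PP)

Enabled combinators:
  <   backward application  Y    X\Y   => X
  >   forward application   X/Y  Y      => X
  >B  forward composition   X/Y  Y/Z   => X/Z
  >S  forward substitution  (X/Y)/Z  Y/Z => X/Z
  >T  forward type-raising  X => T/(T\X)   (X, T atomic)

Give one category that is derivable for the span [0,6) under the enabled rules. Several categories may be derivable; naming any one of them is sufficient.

S/(S\N)

[0,8] S   >
  [0,6] S/(S\N)   <
    [0,5] S   <
      [0,4] S\PP   >
        [0,2] (S\PP)/N   <
          [0,1] "no" : PP
          [1,2] "gave" : ((S\PP)/N)\PP
        [2,4] N   <
          [2,3] "today" : NP
          [3,4] "idea" : N\NP
      [4,5] "chased" : S\(S\PP)
    [5,6] "near" : (S/(S\N))\S
  [6,8] S\N   <
    [6,7] "saw" : S/PP
    [7,8] "bone" : (S\N)\(S/PP)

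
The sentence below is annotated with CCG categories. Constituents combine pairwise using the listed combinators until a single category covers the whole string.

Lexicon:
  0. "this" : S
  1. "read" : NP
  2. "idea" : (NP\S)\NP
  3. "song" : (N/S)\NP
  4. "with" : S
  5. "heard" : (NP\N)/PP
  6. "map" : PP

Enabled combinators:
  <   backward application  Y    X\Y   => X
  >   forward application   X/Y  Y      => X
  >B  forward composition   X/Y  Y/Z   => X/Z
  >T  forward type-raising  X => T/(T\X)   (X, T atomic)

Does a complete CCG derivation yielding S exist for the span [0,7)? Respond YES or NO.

S NP (NP\S)\NP (N/S)\NP S (NP\N)/PP PP
CKY chart[0,7] = {N/(N\NP), NP, NP/(NP\NP), NP/(PP\PP), PP/(PP\NP), S/(S\NP)}; S ∉ chart

NO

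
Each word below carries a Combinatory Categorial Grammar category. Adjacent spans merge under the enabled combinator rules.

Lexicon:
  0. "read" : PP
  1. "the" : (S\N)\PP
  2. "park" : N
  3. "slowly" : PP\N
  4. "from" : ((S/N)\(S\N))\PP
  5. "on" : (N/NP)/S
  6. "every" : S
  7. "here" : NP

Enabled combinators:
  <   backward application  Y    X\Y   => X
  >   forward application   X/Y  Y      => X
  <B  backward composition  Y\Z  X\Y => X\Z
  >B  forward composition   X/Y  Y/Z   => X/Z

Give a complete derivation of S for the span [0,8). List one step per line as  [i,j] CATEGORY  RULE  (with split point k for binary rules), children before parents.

[0,1] PP  lex  "read"
[1,2] (S\N)\PP  lex  "the"
[0,2] S\N  <  k=1
[2,3] N  lex  "park"
[3,4] PP\N  lex  "slowly"
[2,4] PP  <  k=3
[4,5] ((S/N)\(S\N))\PP  lex  "from"
[2,5] (S/N)\(S\N)  <  k=4
[0,5] S/N  <  k=2
[5,6] (N/NP)/S  lex  "on"
[6,7] S  lex  "every"
[5,7] N/NP  >  k=6
[7,8] NP  lex  "here"
[5,8] N  >  k=7
[0,8] S  >  k=5

[0,8] S   >
  [0,5] S/N   <
    [0,2] S\N   <
      [0,1] "read" : PP
      [1,2] "the" : (S\N)\PP
    [2,5] (S/N)\(S\N)   <
      [2,4] PP   <
        [2,3] "park" : N
        [3,4] "slowly" : PP\N
      [4,5] "from" : ((S/N)\(S\N))\PP
  [5,8] N   >
    [5,7] N/NP   >
      [5,6] "on" : (N/NP)/S
      [6,7] "every" : S
    [7,8] "here" : NP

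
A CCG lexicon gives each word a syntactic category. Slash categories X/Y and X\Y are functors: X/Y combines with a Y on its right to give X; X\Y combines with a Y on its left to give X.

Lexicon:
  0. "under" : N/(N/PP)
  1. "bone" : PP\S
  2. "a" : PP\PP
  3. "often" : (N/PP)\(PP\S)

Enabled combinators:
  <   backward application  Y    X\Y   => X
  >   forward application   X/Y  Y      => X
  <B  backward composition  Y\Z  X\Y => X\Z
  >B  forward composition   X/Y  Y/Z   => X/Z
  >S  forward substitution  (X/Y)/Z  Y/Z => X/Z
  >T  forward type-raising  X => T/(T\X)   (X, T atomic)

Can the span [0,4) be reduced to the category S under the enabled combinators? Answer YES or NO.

N/(N/PP) PP\S PP\PP (N/PP)\(PP\S)
CKY chart[0,4] = {N, N/(N\N), NP/(NP\N), PP/(PP\N), S/(S\N)}; S ∉ chart

NO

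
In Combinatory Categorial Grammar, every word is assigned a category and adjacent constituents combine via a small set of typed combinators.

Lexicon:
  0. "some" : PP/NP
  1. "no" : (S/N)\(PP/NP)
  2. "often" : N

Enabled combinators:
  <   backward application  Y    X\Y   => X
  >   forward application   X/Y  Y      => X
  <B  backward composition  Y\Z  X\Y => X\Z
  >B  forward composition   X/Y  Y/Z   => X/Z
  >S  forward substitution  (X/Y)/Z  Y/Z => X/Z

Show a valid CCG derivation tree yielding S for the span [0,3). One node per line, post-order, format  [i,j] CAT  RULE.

[0,3] S   >
  [0,2] S/N   <
    [0,1] "some" : PP/NP
    [1,2] "no" : (S/N)\(PP/NP)
  [2,3] "often" : N

[0,1] PP/NP  lex  "some"
[1,2] (S/N)\(PP/NP)  lex  "no"
[0,2] S/N  <  k=1
[2,3] N  lex  "often"
[0,3] S  >  k=2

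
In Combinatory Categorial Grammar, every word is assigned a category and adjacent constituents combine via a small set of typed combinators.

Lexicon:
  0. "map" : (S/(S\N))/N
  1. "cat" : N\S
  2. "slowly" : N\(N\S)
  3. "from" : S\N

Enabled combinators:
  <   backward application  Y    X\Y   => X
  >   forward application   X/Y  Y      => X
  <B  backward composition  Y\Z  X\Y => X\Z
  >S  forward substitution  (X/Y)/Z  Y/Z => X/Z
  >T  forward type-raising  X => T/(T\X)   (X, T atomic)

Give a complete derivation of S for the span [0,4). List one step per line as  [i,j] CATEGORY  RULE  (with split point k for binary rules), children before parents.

[0,4] S   >
  [0,3] S/(S\N)   >
    [0,1] "map" : (S/(S\N))/N
    [1,3] N   <
      [1,2] "cat" : N\S
      [2,3] "slowly" : N\(N\S)
  [3,4] "from" : S\N

[0,1] (S/(S\N))/N  lex  "map"
[1,2] N\S  lex  "cat"
[2,3] N\(N\S)  lex  "slowly"
[1,3] N  <  k=2
[0,3] S/(S\N)  >  k=1
[3,4] S\N  lex  "from"
[0,4] S  >  k=3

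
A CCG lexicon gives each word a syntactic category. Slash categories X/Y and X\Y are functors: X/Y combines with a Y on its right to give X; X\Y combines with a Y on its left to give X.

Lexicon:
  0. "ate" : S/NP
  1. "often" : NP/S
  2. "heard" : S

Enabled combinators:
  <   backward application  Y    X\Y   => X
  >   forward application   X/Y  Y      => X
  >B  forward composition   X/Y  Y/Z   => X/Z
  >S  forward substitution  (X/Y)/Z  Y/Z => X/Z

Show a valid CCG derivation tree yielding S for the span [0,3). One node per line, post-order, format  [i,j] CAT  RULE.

[0,1] S/NP  lex  "ate"
[1,2] NP/S  lex  "often"
[2,3] S  lex  "heard"
[1,3] NP  >  k=2
[0,3] S  >  k=1

[0,3] S   >
  [0,1] "ate" : S/NP
  [1,3] NP   >
    [1,2] "often" : NP/S
    [2,3] "heard" : S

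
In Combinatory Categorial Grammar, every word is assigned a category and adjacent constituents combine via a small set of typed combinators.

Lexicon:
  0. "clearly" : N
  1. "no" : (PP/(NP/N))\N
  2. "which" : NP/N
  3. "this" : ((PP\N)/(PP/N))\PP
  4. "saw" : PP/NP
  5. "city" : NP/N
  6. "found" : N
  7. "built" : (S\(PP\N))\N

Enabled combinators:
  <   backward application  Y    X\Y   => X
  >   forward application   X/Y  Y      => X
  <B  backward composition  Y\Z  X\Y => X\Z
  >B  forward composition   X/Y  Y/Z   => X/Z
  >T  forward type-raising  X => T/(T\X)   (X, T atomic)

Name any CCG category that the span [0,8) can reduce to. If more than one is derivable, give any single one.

[0,8] S   <
  [0,6] PP\N   >
    [0,4] (PP\N)/(PP/N)   <
      [0,3] PP   >
        [0,2] PP/(NP/N)   <
          [0,1] "clearly" : N
          [1,2] "no" : (PP/(NP/N))\N
        [2,3] "which" : NP/N
      [3,4] "this" : ((PP\N)/(PP/N))\PP
    [4,6] PP/N   >B
      [4,5] "saw" : PP/NP
      [5,6] "city" : NP/N
  [6,8] S\(PP\N)   <
    [6,7] "found" : N
    [7,8] "built" : (S\(PP\N))\N

S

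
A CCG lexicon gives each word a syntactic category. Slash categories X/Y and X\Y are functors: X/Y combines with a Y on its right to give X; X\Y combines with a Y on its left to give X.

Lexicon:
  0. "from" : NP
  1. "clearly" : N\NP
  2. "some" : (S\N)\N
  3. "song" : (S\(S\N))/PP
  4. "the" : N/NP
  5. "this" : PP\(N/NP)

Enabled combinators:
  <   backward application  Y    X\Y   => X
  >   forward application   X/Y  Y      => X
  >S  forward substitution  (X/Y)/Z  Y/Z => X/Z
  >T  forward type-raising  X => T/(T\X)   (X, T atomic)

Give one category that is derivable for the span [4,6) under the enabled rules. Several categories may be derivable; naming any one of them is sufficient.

[0,6] S   <
  [0,3] S\N   <
    [0,2] N   <
      [0,1] "from" : NP
      [1,2] "clearly" : N\NP
    [2,3] "some" : (S\N)\N
  [3,6] S\(S\N)   >
    [3,4] "song" : (S\(S\N))/PP
    [4,6] PP   <
      [4,5] "the" : N/NP
      [5,6] "this" : PP\(N/NP)

PP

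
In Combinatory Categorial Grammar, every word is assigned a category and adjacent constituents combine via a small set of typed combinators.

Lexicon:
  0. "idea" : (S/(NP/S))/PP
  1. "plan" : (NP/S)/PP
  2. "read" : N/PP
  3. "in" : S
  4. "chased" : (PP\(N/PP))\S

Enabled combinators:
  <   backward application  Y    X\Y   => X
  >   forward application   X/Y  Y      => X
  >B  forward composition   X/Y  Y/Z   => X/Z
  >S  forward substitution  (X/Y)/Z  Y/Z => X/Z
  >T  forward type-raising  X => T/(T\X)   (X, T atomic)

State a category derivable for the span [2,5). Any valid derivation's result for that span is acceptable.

[0,5] S   >
  [0,2] S/PP   >S
    [0,1] "idea" : (S/(NP/S))/PP
    [1,2] "plan" : (NP/S)/PP
  [2,5] PP   <
    [2,3] "read" : N/PP
    [3,5] PP\(N/PP)   <
      [3,4] "in" : S
      [4,5] "chased" : (PP\(N/PP))\S

PP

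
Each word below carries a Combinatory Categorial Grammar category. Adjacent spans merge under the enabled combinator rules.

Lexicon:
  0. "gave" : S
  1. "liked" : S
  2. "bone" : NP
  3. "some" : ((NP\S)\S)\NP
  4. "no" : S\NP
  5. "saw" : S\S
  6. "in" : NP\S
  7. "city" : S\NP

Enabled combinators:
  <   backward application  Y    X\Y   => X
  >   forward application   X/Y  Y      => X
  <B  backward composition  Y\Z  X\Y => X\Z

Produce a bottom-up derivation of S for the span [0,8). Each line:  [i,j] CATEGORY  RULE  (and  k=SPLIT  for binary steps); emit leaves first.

[0,1] S  lex  "gave"
[1,2] S  lex  "liked"
[2,3] NP  lex  "bone"
[3,4] ((NP\S)\S)\NP  lex  "some"
[2,4] (NP\S)\S  <  k=3
[1,4] NP\S  <  k=2
[0,4] NP  <  k=1
[4,5] S\NP  lex  "no"
[5,6] S\S  lex  "saw"
[6,7] NP\S  lex  "in"
[7,8] S\NP  lex  "city"
[6,8] S\S  <B  k=7
[5,8] S\S  <B  k=6
[4,8] S\NP  <B  k=5
[0,8] S  <  k=4

[0,8] S   <
  [0,4] NP   <
    [0,1] "gave" : S
    [1,4] NP\S   <
      [1,2] "liked" : S
      [2,4] (NP\S)\S   <
        [2,3] "bone" : NP
        [3,4] "some" : ((NP\S)\S)\NP
  [4,8] S\NP   <B
    [4,5] "no" : S\NP
    [5,8] S\S   <B
      [5,6] "saw" : S\S
      [6,8] S\S   <B
        [6,7] "in" : NP\S
        [7,8] "city" : S\NP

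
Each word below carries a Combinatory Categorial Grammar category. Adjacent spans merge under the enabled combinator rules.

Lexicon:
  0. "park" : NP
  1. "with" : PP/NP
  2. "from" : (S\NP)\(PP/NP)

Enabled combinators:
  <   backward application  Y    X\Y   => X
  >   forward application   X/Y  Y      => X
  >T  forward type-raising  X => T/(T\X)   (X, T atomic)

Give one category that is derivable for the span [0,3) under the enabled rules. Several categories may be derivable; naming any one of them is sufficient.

[0,3] S   >
  [0,1] S/(S\NP)   >T
    [0,1] "park" : NP
  [1,3] S\NP   <
    [1,2] "with" : PP/NP
    [2,3] "from" : (S\NP)\(PP/NP)

S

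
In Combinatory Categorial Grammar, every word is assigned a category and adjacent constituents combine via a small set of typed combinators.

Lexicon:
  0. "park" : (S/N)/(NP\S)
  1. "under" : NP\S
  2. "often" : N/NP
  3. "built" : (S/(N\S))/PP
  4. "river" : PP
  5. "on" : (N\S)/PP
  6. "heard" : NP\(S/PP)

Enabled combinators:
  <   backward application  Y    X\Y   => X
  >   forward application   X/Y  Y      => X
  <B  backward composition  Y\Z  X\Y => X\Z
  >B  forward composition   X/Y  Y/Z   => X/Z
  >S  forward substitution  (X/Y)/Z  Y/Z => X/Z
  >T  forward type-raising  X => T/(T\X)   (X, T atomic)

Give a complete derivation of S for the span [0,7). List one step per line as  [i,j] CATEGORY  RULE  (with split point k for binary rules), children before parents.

[0,1] (S/N)/(NP\S)  lex  "park"
[1,2] NP\S  lex  "under"
[0,2] S/N  >  k=1
[2,3] N/NP  lex  "often"
[3,4] (S/(N\S))/PP  lex  "built"
[4,5] PP  lex  "river"
[3,5] S/(N\S)  >  k=4
[5,6] (N\S)/PP  lex  "on"
[3,6] S/PP  >B  k=5
[6,7] NP\(S/PP)  lex  "heard"
[3,7] NP  <  k=6
[2,7] N  >  k=3
[0,7] S  >  k=2

[0,7] S   >
  [0,2] S/N   >
    [0,1] "park" : (S/N)/(NP\S)
    [1,2] "under" : NP\S
  [2,7] N   >
    [2,3] "often" : N/NP
    [3,7] NP   <
      [3,6] S/PP   >B
        [3,5] S/(N\S)   >
          [3,4] "built" : (S/(N\S))/PP
          [4,5] "river" : PP
        [5,6] "on" : (N\S)/PP
      [6,7] "heard" : NP\(S/PP)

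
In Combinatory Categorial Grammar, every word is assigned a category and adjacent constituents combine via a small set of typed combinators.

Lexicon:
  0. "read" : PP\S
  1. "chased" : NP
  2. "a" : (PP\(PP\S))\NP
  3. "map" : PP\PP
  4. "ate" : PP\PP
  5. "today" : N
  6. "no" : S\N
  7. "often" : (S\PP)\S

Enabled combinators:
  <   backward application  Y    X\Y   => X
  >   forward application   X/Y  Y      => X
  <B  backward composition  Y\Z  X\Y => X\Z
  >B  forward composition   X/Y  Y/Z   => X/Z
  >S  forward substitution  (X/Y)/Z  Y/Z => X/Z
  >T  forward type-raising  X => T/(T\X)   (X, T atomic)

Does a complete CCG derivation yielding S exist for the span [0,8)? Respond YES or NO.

YES

[0,8] S   <
  [0,3] PP   <
    [0,1] "read" : PP\S
    [1,3] PP\(PP\S)   <
      [1,2] "chased" : NP
      [2,3] "a" : (PP\(PP\S))\NP
  [3,8] S\PP   <B
    [3,4] "map" : PP\PP
    [4,8] S\PP   <B
      [4,5] "ate" : PP\PP
      [5,8] S\PP   <
        [5,7] S   <
          [5,6] "today" : N
          [6,7] "no" : S\N
        [7,8] "often" : (S\PP)\S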